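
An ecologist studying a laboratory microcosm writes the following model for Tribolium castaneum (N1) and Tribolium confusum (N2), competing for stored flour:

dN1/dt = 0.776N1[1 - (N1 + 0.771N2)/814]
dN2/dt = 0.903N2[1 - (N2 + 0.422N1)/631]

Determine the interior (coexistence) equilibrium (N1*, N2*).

N1* ≈ 485, N2* ≈ 426

Setting both brackets to zero gives the nullclines N1 + 0.771N2 = 814 and 0.422N1 + N2 = 631.
Substituting N2 = 631 - 0.422N1 into the first: N1(1 - 0.771·0.422) = 814 - 0.771·631.
So N1* = 327/0.675 = 485, and then N2* = 631 - 0.422·485 = 426.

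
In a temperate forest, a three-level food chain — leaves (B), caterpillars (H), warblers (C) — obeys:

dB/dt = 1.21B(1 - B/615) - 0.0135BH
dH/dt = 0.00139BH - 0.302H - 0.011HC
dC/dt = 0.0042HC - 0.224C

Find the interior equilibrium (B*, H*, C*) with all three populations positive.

B* ≈ 249, H* ≈ 53.3, C* ≈ 4.02

From dC/dt = 0: 0.0042H* = 0.224, so H* = 53.3.
From dB/dt = 0: 1.21(1 - B*/615) = 0.0135·53.3, giving B* = 615·(1 - 0.595) = 249.
From dH/dt = 0: 0.00139·249 - 0.302 = 0.011C*, so C* = 0.0442/0.011 = 4.02.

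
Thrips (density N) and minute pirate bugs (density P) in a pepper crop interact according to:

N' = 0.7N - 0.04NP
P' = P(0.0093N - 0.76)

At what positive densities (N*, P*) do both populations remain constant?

Set dP/dt = 0 with P > 0: 0.0093N - 0.76 = 0, so N* = 0.76/0.0093 = 81.7.
Set dN/dt = 0 with N > 0: 0.7 - 0.04P = 0, so P* = 0.7/0.04 = 17.5.

N* ≈ 81.7, P* ≈ 17.5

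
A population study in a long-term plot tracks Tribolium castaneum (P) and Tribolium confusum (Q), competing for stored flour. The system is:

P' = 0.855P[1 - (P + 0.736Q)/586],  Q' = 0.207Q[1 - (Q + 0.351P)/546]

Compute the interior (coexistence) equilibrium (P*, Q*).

Setting both brackets to zero gives the nullclines P + 0.736Q = 586 and 0.351P + Q = 546.
Substituting Q = 546 - 0.351P into the first: P(1 - 0.736·0.351) = 586 - 0.736·546.
So P* = 184/0.742 = 248, and then Q* = 546 - 0.351·248 = 459.

P* ≈ 248, Q* ≈ 459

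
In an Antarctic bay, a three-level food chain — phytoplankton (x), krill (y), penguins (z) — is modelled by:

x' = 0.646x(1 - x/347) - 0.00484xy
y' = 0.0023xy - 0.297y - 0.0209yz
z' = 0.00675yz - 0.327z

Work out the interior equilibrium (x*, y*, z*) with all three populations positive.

x* ≈ 221, y* ≈ 48.4, z* ≈ 10.1

From dz/dt = 0: 0.00675y* = 0.327, so y* = 48.4.
From dx/dt = 0: 0.646(1 - x*/347) = 0.00484·48.4, giving x* = 347·(1 - 0.363) = 221.
From dy/dt = 0: 0.0023·221 - 0.297 = 0.0209z*, so z* = 0.211/0.0209 = 10.1.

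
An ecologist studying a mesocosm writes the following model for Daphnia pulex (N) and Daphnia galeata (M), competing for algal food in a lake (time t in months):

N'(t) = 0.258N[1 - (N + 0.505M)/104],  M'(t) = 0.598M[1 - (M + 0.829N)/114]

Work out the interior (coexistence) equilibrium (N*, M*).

N* ≈ 79.9, M* ≈ 47.8

Setting both brackets to zero gives the nullclines N + 0.505M = 104 and 0.829N + M = 114.
Substituting M = 114 - 0.829N into the first: N(1 - 0.505·0.829) = 104 - 0.505·114.
So N* = 46.4/0.581 = 79.9, and then M* = 114 - 0.829·79.9 = 47.8.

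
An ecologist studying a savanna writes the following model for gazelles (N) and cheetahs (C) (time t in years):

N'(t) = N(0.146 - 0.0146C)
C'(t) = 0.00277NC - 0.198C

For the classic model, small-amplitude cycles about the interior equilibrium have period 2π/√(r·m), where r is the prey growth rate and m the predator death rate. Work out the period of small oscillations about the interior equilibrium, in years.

T ≈ 37 years

Here r = 0.146 and m = 0.198, so r·m = 0.0289.
ω = √0.0289 = 0.17 per year, hence T = 2π/ω ≈ 37 years.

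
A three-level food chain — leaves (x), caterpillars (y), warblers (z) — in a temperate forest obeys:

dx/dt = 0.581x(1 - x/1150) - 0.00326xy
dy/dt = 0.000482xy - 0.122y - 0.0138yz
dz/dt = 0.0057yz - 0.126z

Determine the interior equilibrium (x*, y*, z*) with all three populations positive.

x* ≈ 1010, y* ≈ 22.1, z* ≈ 26.3

From dz/dt = 0: 0.0057y* = 0.126, so y* = 22.1.
From dx/dt = 0: 0.581(1 - x*/1150) = 0.00326·22.1, giving x* = 1150·(1 - 0.124) = 1010.
From dy/dt = 0: 0.000482·1010 - 0.122 = 0.0138z*, so z* = 0.364/0.0138 = 26.3.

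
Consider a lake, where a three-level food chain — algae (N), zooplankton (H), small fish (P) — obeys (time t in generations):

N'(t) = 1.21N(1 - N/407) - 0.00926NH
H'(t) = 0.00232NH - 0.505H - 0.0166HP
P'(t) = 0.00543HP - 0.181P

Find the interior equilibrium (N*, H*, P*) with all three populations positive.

N* ≈ 303, H* ≈ 33.3, P* ≈ 11.9

From dP/dt = 0: 0.00543H* = 0.181, so H* = 33.3.
From dN/dt = 0: 1.21(1 - N*/407) = 0.00926·33.3, giving N* = 407·(1 - 0.255) = 303.
From dH/dt = 0: 0.00232·303 - 0.505 = 0.0166P*, so P* = 0.198/0.0166 = 11.9.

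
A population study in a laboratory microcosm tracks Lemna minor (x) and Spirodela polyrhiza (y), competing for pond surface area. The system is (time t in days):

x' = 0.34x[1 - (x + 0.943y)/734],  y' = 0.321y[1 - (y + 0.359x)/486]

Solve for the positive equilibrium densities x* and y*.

Setting both brackets to zero gives the nullclines x + 0.943y = 734 and 0.359x + y = 486.
Substituting y = 486 - 0.359x into the first: x(1 - 0.943·0.359) = 734 - 0.943·486.
So x* = 276/0.661 = 417, and then y* = 486 - 0.359·417 = 336.

x* ≈ 417, y* ≈ 336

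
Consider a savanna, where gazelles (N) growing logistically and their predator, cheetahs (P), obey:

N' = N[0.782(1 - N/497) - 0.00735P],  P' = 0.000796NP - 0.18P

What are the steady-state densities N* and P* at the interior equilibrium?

N* ≈ 226, P* ≈ 58

From dP/dt = 0 with P > 0: 0.000796N* = 0.18, so N* = 226.
Substitute into dN/dt = 0: 0.782(1 - 226/497) = 0.00735P*.
The bracket is 0.545, giving P* = 0.426/0.00735 = 58.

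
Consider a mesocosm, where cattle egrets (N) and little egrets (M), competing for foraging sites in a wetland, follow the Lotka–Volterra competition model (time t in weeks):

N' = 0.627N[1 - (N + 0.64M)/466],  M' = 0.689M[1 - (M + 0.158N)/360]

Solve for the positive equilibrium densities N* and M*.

Setting both brackets to zero gives the nullclines N + 0.64M = 466 and 0.158N + M = 360.
Substituting M = 360 - 0.158N into the first: N(1 - 0.64·0.158) = 466 - 0.64·360.
So N* = 236/0.899 = 262, and then M* = 360 - 0.158·262 = 319.

N* ≈ 262, M* ≈ 319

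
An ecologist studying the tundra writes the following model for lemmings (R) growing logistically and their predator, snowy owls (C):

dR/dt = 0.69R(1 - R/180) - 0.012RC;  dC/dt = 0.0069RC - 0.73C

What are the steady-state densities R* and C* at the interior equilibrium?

From dC/dt = 0 with C > 0: 0.0069R* = 0.73, so R* = 106.
Substitute into dR/dt = 0: 0.69(1 - 106/180) = 0.012C*.
The bracket is 0.412, giving C* = 0.284/0.012 = 23.7.

R* ≈ 106, C* ≈ 23.7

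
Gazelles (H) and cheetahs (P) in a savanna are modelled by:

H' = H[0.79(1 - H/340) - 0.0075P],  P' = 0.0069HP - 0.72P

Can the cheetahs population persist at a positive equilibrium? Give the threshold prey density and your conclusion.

The predator equation gives dP/dt > 0 only when H > 0.72/0.0069 = 104.
Without the predator, H → K = 340. Since 340 > 104, the predator can invade and persist.

Threshold H = 104; K > 104, so yes, the predator persists.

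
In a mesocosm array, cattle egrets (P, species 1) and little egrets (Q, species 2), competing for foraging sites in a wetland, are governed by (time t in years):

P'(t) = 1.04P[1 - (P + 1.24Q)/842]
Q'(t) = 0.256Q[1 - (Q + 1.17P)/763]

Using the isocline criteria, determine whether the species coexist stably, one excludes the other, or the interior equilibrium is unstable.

Compare the nullcline intercepts: K1/α12 = 842/1.24 = 679 < K2 = 763; K2/α21 = 763/1.17 = 652 < K1 = 842.
Since both are reversed, neither can invade when rare; the interior point is a saddle.

unstable coexistence (outcome depends on initial conditions)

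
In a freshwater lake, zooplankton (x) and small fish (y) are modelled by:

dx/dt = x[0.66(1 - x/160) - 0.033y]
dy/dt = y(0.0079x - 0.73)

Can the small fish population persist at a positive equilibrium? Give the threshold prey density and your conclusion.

Threshold x = 92.4; K > 92.4, so yes, the predator persists.

The predator equation gives dy/dt > 0 only when x > 0.73/0.0079 = 92.4.
Without the predator, x → K = 160. Since 160 > 92.4, the predator can invade and persist.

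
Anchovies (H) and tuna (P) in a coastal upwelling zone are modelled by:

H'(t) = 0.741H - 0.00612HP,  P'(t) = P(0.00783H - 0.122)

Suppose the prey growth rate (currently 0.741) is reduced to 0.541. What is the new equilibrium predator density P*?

P* ≈ 88.4

At the interior fixed point, setting dH/dt = 0 with H > 0 fixes P* = (prey growth rate)/(HP coefficient) — independent of the other coefficients.
With the change, P* = 0.541/0.00612 = 88.4; it falls from 121.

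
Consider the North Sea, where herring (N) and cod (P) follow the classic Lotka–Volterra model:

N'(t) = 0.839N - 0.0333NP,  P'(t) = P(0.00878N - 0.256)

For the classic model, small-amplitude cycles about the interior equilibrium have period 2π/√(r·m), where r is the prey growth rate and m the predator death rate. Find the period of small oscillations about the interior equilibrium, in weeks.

T ≈ 13.6 weeks

Here r = 0.839 and m = 0.256, so r·m = 0.215.
ω = √0.215 = 0.463 per week, hence T = 2π/ω ≈ 13.6 weeks.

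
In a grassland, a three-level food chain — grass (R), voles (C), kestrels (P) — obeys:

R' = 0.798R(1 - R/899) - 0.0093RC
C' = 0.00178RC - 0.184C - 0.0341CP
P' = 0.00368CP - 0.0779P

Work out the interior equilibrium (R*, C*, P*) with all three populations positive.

From dP/dt = 0: 0.00368C* = 0.0779, so C* = 21.2.
From dR/dt = 0: 0.798(1 - R*/899) = 0.0093·21.2, giving R* = 899·(1 - 0.247) = 677.
From dC/dt = 0: 0.00178·677 - 0.184 = 0.0341P*, so P* = 1.02/0.0341 = 30.

R* ≈ 677, C* ≈ 21.2, P* ≈ 30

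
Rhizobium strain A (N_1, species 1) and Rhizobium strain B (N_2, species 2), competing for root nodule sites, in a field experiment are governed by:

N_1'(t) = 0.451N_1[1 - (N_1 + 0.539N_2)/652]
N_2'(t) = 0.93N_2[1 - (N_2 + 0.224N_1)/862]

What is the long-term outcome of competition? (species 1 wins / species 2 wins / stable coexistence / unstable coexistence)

Compare the nullcline intercepts: K1/α12 = 652/0.539 = 1210 > K2 = 862; K2/α21 = 862/0.224 = 3850 > K1 = 652.
Since both inequalities hold, each species can invade when rare, so the interior equilibrium is stable.

stable coexistence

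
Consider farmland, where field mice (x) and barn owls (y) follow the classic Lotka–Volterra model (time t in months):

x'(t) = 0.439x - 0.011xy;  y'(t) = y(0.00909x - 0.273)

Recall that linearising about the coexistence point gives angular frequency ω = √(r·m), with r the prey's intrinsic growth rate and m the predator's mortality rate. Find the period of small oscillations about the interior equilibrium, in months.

T ≈ 18.1 months

Here r = 0.439 and m = 0.273, so r·m = 0.12.
ω = √0.12 = 0.346 per month, hence T = 2π/ω ≈ 18.1 months.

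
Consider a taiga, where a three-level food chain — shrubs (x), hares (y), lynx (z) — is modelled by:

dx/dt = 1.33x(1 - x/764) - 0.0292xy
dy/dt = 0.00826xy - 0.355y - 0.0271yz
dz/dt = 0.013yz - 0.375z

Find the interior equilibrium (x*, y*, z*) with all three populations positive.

From dz/dt = 0: 0.013y* = 0.375, so y* = 28.8.
From dx/dt = 0: 1.33(1 - x*/764) = 0.0292·28.8, giving x* = 764·(1 - 0.633) = 280.
From dy/dt = 0: 0.00826·280 - 0.355 = 0.0271z*, so z* = 1.96/0.0271 = 72.3.

x* ≈ 280, y* ≈ 28.8, z* ≈ 72.3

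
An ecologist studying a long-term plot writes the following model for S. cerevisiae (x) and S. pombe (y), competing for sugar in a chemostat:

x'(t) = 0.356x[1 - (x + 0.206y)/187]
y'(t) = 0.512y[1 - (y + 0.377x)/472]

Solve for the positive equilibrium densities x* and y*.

Setting both brackets to zero gives the nullclines x + 0.206y = 187 and 0.377x + y = 472.
Substituting y = 472 - 0.377x into the first: x(1 - 0.206·0.377) = 187 - 0.206·472.
So x* = 89.8/0.922 = 97.3, and then y* = 472 - 0.377·97.3 = 435.

x* ≈ 97.3, y* ≈ 435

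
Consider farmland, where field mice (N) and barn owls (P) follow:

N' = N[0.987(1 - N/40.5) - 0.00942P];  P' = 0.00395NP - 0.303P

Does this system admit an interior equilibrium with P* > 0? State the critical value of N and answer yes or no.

Threshold N = 76.7; K < 76.7, so no, the predator goes extinct.

The predator equation gives dP/dt > 0 only when N > 0.303/0.00395 = 76.7.
Without the predator, N → K = 40.5. Since 40.5 < 76.7, the predator cannot invade.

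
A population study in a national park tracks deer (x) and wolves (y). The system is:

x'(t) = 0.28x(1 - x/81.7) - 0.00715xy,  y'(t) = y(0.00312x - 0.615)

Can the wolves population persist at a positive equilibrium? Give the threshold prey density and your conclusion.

Threshold x = 197; K < 197, so no, the predator goes extinct.

The predator equation gives dy/dt > 0 only when x > 0.615/0.00312 = 197.
Without the predator, x → K = 81.7. Since 81.7 < 197, the predator cannot invade.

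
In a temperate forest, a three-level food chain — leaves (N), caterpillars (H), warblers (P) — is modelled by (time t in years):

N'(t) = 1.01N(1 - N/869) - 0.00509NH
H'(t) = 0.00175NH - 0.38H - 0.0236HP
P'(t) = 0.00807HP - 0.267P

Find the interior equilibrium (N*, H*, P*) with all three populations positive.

N* ≈ 724, H* ≈ 33.1, P* ≈ 37.6

From dP/dt = 0: 0.00807H* = 0.267, so H* = 33.1.
From dN/dt = 0: 1.01(1 - N*/869) = 0.00509·33.1, giving N* = 869·(1 - 0.167) = 724.
From dH/dt = 0: 0.00175·724 - 0.38 = 0.0236P*, so P* = 0.887/0.0236 = 37.6.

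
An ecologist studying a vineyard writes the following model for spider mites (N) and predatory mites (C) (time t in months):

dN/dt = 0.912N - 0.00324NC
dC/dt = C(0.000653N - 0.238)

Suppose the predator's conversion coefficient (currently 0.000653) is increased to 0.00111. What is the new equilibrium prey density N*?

N* ≈ 214

At the interior fixed point, setting dC/dt = 0 with C > 0 fixes N* = (predator death rate)/(NC coefficient) — independent of the other coefficients.
With the change, N* = 0.238/0.00111 = 214; it falls from 364.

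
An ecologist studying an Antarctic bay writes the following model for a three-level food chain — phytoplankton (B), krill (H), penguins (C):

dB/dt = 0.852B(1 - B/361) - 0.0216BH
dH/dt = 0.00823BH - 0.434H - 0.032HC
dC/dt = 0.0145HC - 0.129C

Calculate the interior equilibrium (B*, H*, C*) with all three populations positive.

B* ≈ 280, H* ≈ 8.9, C* ≈ 58.3

From dC/dt = 0: 0.0145H* = 0.129, so H* = 8.9.
From dB/dt = 0: 0.852(1 - B*/361) = 0.0216·8.9, giving B* = 361·(1 - 0.226) = 280.
From dH/dt = 0: 0.00823·280 - 0.434 = 0.032C*, so C* = 1.87/0.032 = 58.3.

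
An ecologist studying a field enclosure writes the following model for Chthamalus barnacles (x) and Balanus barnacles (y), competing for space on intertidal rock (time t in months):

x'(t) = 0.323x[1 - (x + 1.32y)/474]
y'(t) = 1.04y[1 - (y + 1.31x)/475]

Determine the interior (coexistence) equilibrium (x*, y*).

Setting both brackets to zero gives the nullclines x + 1.32y = 474 and 1.31x + y = 475.
Substituting y = 475 - 1.31x into the first: x(1 - 1.32·1.31) = 474 - 1.32·475.
So x* = -153/-0.729 = 210, and then y* = 475 - 1.31·210 = 200.

x* ≈ 210, y* ≈ 200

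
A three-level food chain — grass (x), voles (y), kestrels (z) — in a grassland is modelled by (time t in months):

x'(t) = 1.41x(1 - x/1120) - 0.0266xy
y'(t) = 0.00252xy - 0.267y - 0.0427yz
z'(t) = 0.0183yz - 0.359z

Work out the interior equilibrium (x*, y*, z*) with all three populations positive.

From dz/dt = 0: 0.0183y* = 0.359, so y* = 19.6.
From dx/dt = 0: 1.41(1 - x*/1120) = 0.0266·19.6, giving x* = 1120·(1 - 0.37) = 706.
From dy/dt = 0: 0.00252·706 - 0.267 = 0.0427z*, so z* = 1.51/0.0427 = 35.4.

x* ≈ 706, y* ≈ 19.6, z* ≈ 35.4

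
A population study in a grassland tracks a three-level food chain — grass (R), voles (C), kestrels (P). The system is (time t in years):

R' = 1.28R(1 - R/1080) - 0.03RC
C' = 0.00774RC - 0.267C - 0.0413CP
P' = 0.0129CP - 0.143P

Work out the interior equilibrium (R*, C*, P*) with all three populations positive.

From dP/dt = 0: 0.0129C* = 0.143, so C* = 11.1.
From dR/dt = 0: 1.28(1 - R*/1080) = 0.03·11.1, giving R* = 1080·(1 - 0.26) = 799.
From dC/dt = 0: 0.00774·799 - 0.267 = 0.0413P*, so P* = 5.92/0.0413 = 143.

R* ≈ 799, C* ≈ 11.1, P* ≈ 143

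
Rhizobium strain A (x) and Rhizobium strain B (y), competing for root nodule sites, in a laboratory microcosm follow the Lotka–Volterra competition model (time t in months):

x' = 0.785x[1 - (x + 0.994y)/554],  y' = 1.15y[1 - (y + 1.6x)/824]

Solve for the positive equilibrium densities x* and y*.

x* ≈ 449, y* ≈ 106

Setting both brackets to zero gives the nullclines x + 0.994y = 554 and 1.6x + y = 824.
Substituting y = 824 - 1.6x into the first: x(1 - 0.994·1.6) = 554 - 0.994·824.
So x* = -265/-0.59 = 449, and then y* = 824 - 1.6·449 = 106.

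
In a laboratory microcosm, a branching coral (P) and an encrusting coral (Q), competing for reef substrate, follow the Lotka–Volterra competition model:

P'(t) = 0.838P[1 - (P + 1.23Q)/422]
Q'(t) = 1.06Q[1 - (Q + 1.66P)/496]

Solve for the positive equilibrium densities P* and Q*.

Setting both brackets to zero gives the nullclines P + 1.23Q = 422 and 1.66P + Q = 496.
Substituting Q = 496 - 1.66P into the first: P(1 - 1.23·1.66) = 422 - 1.23·496.
So P* = -188/-1.04 = 181, and then Q* = 496 - 1.66·181 = 196.

P* ≈ 181, Q* ≈ 196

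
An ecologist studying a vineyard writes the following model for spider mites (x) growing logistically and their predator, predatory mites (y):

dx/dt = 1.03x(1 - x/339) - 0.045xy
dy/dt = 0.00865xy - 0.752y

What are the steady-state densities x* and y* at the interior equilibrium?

From dy/dt = 0 with y > 0: 0.00865x* = 0.752, so x* = 86.9.
Substitute into dx/dt = 0: 1.03(1 - 86.9/339) = 0.045y*.
The bracket is 0.744, giving y* = 0.766/0.045 = 17.

x* ≈ 86.9, y* ≈ 17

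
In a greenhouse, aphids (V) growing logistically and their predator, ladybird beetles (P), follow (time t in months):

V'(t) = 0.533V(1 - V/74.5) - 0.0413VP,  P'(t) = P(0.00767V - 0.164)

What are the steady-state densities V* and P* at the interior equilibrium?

From dP/dt = 0 with P > 0: 0.00767V* = 0.164, so V* = 21.4.
Substitute into dV/dt = 0: 0.533(1 - 21.4/74.5) = 0.0413P*.
The bracket is 0.713, giving P* = 0.38/0.0413 = 9.2.

V* ≈ 21.4, P* ≈ 9.2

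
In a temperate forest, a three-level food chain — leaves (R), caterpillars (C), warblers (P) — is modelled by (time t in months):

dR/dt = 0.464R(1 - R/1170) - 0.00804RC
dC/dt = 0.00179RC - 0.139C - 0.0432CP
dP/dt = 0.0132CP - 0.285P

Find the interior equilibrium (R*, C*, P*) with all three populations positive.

From dP/dt = 0: 0.0132C* = 0.285, so C* = 21.6.
From dR/dt = 0: 0.464(1 - R*/1170) = 0.00804·21.6, giving R* = 1170·(1 - 0.374) = 732.
From dC/dt = 0: 0.00179·732 - 0.139 = 0.0432P*, so P* = 1.17/0.0432 = 27.1.

R* ≈ 732, C* ≈ 21.6, P* ≈ 27.1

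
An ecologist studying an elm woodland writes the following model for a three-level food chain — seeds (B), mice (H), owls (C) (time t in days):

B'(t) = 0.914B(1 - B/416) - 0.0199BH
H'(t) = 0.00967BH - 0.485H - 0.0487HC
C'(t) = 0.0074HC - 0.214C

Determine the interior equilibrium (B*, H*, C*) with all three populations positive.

B* ≈ 154, H* ≈ 28.9, C* ≈ 20.6

From dC/dt = 0: 0.0074H* = 0.214, so H* = 28.9.
From dB/dt = 0: 0.914(1 - B*/416) = 0.0199·28.9, giving B* = 416·(1 - 0.63) = 154.
From dH/dt = 0: 0.00967·154 - 0.485 = 0.0487C*, so C* = 1/0.0487 = 20.6.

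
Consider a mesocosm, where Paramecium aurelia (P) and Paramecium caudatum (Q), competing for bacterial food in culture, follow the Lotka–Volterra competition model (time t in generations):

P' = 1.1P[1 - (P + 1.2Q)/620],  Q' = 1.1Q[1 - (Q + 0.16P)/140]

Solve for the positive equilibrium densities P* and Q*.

P* ≈ 559, Q* ≈ 50.5

Setting both brackets to zero gives the nullclines P + 1.2Q = 620 and 0.16P + Q = 140.
Substituting Q = 140 - 0.16P into the first: P(1 - 1.2·0.16) = 620 - 1.2·140.
So P* = 452/0.808 = 559, and then Q* = 140 - 0.16·559 = 50.5.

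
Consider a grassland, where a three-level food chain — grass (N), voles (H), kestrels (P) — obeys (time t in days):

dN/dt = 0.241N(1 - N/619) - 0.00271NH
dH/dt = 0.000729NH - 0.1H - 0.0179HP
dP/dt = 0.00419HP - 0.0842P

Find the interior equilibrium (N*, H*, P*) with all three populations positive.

N* ≈ 479, H* ≈ 20.1, P* ≈ 13.9

From dP/dt = 0: 0.00419H* = 0.0842, so H* = 20.1.
From dN/dt = 0: 0.241(1 - N*/619) = 0.00271·20.1, giving N* = 619·(1 - 0.226) = 479.
From dH/dt = 0: 0.000729·479 - 0.1 = 0.0179P*, so P* = 0.249/0.0179 = 13.9.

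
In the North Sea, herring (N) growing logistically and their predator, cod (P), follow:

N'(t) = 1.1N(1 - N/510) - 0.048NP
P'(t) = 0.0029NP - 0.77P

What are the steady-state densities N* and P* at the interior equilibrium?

From dP/dt = 0 with P > 0: 0.0029N* = 0.77, so N* = 266.
Substitute into dN/dt = 0: 1.1(1 - 266/510) = 0.048P*.
The bracket is 0.479, giving P* = 0.527/0.048 = 11.

N* ≈ 266, P* ≈ 11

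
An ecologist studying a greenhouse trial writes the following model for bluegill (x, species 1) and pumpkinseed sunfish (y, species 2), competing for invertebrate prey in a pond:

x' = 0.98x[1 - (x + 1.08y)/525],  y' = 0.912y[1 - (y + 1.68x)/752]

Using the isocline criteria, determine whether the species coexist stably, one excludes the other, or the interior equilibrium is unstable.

unstable coexistence (outcome depends on initial conditions)

Compare the nullcline intercepts: K1/α12 = 525/1.08 = 486 < K2 = 752; K2/α21 = 752/1.68 = 448 < K1 = 525.
Since both are reversed, neither can invade when rare; the interior point is a saddle.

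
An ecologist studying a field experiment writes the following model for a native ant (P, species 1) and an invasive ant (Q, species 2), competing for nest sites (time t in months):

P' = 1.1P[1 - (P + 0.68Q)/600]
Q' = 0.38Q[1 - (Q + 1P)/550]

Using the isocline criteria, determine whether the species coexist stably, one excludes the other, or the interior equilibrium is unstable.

Compare the nullcline intercepts: K1/α12 = 600/0.68 = 882 > K2 = 550; K2/α21 = 550/1 = 550 < K1 = 600.
Since the inequalities point opposite ways, species 1 can invade but species 2 cannot.

species 1 excludes species 2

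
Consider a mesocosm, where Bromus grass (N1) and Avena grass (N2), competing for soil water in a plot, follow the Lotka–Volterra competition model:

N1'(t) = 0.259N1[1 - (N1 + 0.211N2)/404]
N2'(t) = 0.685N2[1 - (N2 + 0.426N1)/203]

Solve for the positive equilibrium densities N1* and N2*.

Setting both brackets to zero gives the nullclines N1 + 0.211N2 = 404 and 0.426N1 + N2 = 203.
Substituting N2 = 203 - 0.426N1 into the first: N1(1 - 0.211·0.426) = 404 - 0.211·203.
So N1* = 361/0.91 = 397, and then N2* = 203 - 0.426·397 = 33.9.

N1* ≈ 397, N2* ≈ 33.9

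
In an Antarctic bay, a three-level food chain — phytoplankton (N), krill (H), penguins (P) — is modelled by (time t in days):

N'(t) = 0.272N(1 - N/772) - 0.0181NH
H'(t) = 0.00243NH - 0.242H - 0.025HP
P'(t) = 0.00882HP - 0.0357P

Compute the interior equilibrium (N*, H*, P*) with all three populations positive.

From dP/dt = 0: 0.00882H* = 0.0357, so H* = 4.05.
From dN/dt = 0: 0.272(1 - N*/772) = 0.0181·4.05, giving N* = 772·(1 - 0.269) = 564.
From dH/dt = 0: 0.00243·564 - 0.242 = 0.025P*, so P* = 1.13/0.025 = 45.1.

N* ≈ 564, H* ≈ 4.05, P* ≈ 45.1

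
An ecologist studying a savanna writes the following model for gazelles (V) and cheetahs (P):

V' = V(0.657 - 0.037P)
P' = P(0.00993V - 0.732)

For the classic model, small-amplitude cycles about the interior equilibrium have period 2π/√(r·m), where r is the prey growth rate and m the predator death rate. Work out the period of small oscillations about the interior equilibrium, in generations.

T ≈ 9.06 generations

Here r = 0.657 and m = 0.732, so r·m = 0.481.
ω = √0.481 = 0.693 per generation, hence T = 2π/ω ≈ 9.06 generations.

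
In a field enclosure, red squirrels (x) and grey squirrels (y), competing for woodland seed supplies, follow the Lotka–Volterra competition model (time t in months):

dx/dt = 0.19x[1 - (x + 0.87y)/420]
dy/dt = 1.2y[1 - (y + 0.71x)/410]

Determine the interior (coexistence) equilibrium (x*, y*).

x* ≈ 166, y* ≈ 292

Setting both brackets to zero gives the nullclines x + 0.87y = 420 and 0.71x + y = 410.
Substituting y = 410 - 0.71x into the first: x(1 - 0.87·0.71) = 420 - 0.87·410.
So x* = 63.3/0.382 = 166, and then y* = 410 - 0.71·166 = 292.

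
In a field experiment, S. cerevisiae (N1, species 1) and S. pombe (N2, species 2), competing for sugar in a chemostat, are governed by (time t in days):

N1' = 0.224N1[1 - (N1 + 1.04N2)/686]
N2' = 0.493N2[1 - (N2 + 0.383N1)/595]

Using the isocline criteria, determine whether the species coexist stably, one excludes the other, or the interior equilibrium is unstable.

Compare the nullcline intercepts: K1/α12 = 686/1.04 = 660 > K2 = 595; K2/α21 = 595/0.383 = 1550 > K1 = 686.
Since both inequalities hold, each species can invade when rare, so the interior equilibrium is stable.

stable coexistence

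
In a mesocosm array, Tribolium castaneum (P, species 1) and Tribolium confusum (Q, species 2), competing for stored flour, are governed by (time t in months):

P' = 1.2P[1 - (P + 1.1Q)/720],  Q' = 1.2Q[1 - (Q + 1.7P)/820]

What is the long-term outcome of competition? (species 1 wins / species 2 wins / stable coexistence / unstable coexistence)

Compare the nullcline intercepts: K1/α12 = 720/1.1 = 655 < K2 = 820; K2/α21 = 820/1.7 = 482 < K1 = 720.
Since both are reversed, neither can invade when rare; the interior point is a saddle.

unstable coexistence (outcome depends on initial conditions)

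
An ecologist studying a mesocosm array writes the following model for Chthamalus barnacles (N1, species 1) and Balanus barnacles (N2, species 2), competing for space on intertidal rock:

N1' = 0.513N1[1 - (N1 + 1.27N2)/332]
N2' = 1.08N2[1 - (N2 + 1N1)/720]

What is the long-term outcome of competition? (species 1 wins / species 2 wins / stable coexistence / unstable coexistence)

species 2 excludes species 1

Compare the nullcline intercepts: K1/α12 = 332/1.27 = 261 < K2 = 720; K2/α21 = 720/1 = 720 > K1 = 332.
Since the inequalities point opposite ways, species 2 can invade but species 1 cannot.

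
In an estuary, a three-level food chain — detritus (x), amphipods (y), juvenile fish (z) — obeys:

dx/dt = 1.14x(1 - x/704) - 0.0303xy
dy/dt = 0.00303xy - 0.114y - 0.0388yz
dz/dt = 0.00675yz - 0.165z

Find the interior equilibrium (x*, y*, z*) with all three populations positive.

From dz/dt = 0: 0.00675y* = 0.165, so y* = 24.4.
From dx/dt = 0: 1.14(1 - x*/704) = 0.0303·24.4, giving x* = 704·(1 - 0.65) = 247.
From dy/dt = 0: 0.00303·247 - 0.114 = 0.0388z*, so z* = 0.633/0.0388 = 16.3.

x* ≈ 247, y* ≈ 24.4, z* ≈ 16.3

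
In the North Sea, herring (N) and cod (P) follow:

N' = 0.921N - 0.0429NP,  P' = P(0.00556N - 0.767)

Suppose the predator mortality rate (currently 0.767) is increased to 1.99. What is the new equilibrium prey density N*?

N* ≈ 358

At the interior fixed point, setting dP/dt = 0 with P > 0 fixes N* = (predator death rate)/(NP coefficient) — independent of the other coefficients.
With the change, N* = 1.99/0.00556 = 358; it rises from 138.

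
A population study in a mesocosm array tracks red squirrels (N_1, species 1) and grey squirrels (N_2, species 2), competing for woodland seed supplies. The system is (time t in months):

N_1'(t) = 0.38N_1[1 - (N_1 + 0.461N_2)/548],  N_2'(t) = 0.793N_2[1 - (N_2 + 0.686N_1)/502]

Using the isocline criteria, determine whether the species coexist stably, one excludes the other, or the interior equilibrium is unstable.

Compare the nullcline intercepts: K1/α12 = 548/0.461 = 1190 > K2 = 502; K2/α21 = 502/0.686 = 732 > K1 = 548.
Since both inequalities hold, each species can invade when rare, so the interior equilibrium is stable.

stable coexistence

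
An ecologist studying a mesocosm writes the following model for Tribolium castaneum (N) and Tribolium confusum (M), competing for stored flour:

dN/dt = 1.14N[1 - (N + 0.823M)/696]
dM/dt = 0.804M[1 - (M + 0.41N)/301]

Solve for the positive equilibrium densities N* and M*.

N* ≈ 677, M* ≈ 23.6

Setting both brackets to zero gives the nullclines N + 0.823M = 696 and 0.41N + M = 301.
Substituting M = 301 - 0.41N into the first: N(1 - 0.823·0.41) = 696 - 0.823·301.
So N* = 448/0.663 = 677, and then M* = 301 - 0.41·677 = 23.6.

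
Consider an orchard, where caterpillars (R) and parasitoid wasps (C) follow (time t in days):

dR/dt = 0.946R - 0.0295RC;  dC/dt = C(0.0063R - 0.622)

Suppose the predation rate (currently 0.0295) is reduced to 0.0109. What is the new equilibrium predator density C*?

At the interior fixed point, setting dR/dt = 0 with R > 0 fixes C* = (prey growth rate)/(RC coefficient) — independent of the other coefficients.
With the change, C* = 0.946/0.0109 = 86.8; it rises from 32.1.

C* ≈ 86.8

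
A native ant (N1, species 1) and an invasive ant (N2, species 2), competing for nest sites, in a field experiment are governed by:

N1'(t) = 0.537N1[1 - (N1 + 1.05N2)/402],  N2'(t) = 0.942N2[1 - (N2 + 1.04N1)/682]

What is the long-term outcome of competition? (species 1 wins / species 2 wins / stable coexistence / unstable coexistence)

species 2 excludes species 1

Compare the nullcline intercepts: K1/α12 = 402/1.05 = 383 < K2 = 682; K2/α21 = 682/1.04 = 656 > K1 = 402.
Since the inequalities point opposite ways, species 2 can invade but species 1 cannot.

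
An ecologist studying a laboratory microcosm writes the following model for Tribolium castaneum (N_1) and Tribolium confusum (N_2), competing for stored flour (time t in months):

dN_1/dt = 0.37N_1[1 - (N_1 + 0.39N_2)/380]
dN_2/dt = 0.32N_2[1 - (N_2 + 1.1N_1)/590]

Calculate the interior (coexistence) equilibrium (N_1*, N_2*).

Setting both brackets to zero gives the nullclines N_1 + 0.39N_2 = 380 and 1.1N_1 + N_2 = 590.
Substituting N_2 = 590 - 1.1N_1 into the first: N_1(1 - 0.39·1.1) = 380 - 0.39·590.
So N_1* = 150/0.571 = 263, and then N_2* = 590 - 1.1·263 = 301.

N_1* ≈ 263, N_2* ≈ 301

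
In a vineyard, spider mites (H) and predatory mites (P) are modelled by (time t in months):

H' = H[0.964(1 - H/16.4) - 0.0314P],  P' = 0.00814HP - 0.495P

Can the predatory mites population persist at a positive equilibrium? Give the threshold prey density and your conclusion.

The predator equation gives dP/dt > 0 only when H > 0.495/0.00814 = 60.8.
Without the predator, H → K = 16.4. Since 16.4 < 60.8, the predator cannot invade.

Threshold H = 60.8; K < 60.8, so no, the predator goes extinct.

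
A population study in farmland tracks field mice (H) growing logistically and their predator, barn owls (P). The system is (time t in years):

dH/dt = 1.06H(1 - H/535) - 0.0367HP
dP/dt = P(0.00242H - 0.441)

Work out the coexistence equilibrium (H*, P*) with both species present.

From dP/dt = 0 with P > 0: 0.00242H* = 0.441, so H* = 182.
Substitute into dH/dt = 0: 1.06(1 - 182/535) = 0.0367P*.
The bracket is 0.659, giving P* = 0.699/0.0367 = 19.

H* ≈ 182, P* ≈ 19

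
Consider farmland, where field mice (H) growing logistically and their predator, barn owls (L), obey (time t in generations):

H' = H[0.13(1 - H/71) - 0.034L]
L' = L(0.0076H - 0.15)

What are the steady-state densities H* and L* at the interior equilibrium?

From dL/dt = 0 with L > 0: 0.0076H* = 0.15, so H* = 19.7.
Substitute into dH/dt = 0: 0.13(1 - 19.7/71) = 0.034L*.
The bracket is 0.722, giving L* = 0.0939/0.034 = 2.76.

H* ≈ 19.7, L* ≈ 2.76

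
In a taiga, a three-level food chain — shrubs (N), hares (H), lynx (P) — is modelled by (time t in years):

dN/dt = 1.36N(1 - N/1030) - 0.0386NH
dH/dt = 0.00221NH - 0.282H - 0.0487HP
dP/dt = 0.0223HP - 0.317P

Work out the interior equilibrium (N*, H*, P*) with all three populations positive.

From dP/dt = 0: 0.0223H* = 0.317, so H* = 14.2.
From dN/dt = 0: 1.36(1 - N*/1030) = 0.0386·14.2, giving N* = 1030·(1 - 0.403) = 614.
From dH/dt = 0: 0.00221·614 - 0.282 = 0.0487P*, so P* = 1.08/0.0487 = 22.1.

N* ≈ 614, H* ≈ 14.2, P* ≈ 22.1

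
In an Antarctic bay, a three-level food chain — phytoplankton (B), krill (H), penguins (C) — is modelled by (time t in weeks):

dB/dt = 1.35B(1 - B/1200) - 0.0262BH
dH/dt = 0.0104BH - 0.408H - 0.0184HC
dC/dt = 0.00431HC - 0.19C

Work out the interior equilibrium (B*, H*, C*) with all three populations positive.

B* ≈ 173, H* ≈ 44.1, C* ≈ 75.8

From dC/dt = 0: 0.00431H* = 0.19, so H* = 44.1.
From dB/dt = 0: 1.35(1 - B*/1200) = 0.0262·44.1, giving B* = 1200·(1 - 0.856) = 173.
From dH/dt = 0: 0.0104·173 - 0.408 = 0.0184C*, so C* = 1.39/0.0184 = 75.8.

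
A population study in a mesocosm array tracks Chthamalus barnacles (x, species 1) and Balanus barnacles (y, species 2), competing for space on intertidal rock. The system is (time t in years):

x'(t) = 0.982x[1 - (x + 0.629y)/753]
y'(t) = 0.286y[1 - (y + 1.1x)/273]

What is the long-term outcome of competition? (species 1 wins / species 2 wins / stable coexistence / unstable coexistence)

Compare the nullcline intercepts: K1/α12 = 753/0.629 = 1200 > K2 = 273; K2/α21 = 273/1.1 = 248 < K1 = 753.
Since the inequalities point opposite ways, species 1 can invade but species 2 cannot.

species 1 excludes species 2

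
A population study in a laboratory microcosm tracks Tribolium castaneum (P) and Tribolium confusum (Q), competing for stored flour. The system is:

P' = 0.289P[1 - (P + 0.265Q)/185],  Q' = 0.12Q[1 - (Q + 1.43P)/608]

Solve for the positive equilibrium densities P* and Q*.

P* ≈ 38.5, Q* ≈ 553

Setting both brackets to zero gives the nullclines P + 0.265Q = 185 and 1.43P + Q = 608.
Substituting Q = 608 - 1.43P into the first: P(1 - 0.265·1.43) = 185 - 0.265·608.
So P* = 23.9/0.621 = 38.5, and then Q* = 608 - 1.43·38.5 = 553.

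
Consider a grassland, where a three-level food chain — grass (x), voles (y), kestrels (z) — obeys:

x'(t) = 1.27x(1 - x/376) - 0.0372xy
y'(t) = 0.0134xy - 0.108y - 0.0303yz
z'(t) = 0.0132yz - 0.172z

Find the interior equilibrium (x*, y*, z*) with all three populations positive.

x* ≈ 232, y* ≈ 13, z* ≈ 99.3

From dz/dt = 0: 0.0132y* = 0.172, so y* = 13.
From dx/dt = 0: 1.27(1 - x*/376) = 0.0372·13, giving x* = 376·(1 - 0.382) = 232.
From dy/dt = 0: 0.0134·232 - 0.108 = 0.0303z*, so z* = 3.01/0.0303 = 99.3.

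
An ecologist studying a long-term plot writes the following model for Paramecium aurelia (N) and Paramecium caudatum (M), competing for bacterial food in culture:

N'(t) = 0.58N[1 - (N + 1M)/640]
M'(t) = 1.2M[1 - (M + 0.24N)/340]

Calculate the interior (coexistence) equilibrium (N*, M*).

Setting both brackets to zero gives the nullclines N + 1M = 640 and 0.24N + M = 340.
Substituting M = 340 - 0.24N into the first: N(1 - 1·0.24) = 640 - 1·340.
So N* = 300/0.76 = 395, and then M* = 340 - 0.24·395 = 245.

N* ≈ 395, M* ≈ 245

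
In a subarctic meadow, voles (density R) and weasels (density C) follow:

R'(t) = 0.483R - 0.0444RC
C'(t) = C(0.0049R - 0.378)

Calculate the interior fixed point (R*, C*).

R* ≈ 77.1, C* ≈ 10.9

Set dC/dt = 0 with C > 0: 0.0049R - 0.378 = 0, so R* = 0.378/0.0049 = 77.1.
Set dR/dt = 0 with R > 0: 0.483 - 0.0444C = 0, so C* = 0.483/0.0444 = 10.9.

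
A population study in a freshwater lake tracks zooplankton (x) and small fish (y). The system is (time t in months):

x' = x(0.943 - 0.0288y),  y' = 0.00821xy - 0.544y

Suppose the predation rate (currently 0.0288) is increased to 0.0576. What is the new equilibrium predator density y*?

At the interior fixed point, setting dx/dt = 0 with x > 0 fixes y* = (prey growth rate)/(xy coefficient) — independent of the other coefficients.
With the change, y* = 0.943/0.0576 = 16.4; it falls from 32.7.

y* ≈ 16.4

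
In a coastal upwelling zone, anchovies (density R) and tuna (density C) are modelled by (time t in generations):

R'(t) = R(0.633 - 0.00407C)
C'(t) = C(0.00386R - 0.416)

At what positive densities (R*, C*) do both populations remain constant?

Set dC/dt = 0 with C > 0: 0.00386R - 0.416 = 0, so R* = 0.416/0.00386 = 108.
Set dR/dt = 0 with R > 0: 0.633 - 0.00407C = 0, so C* = 0.633/0.00407 = 156.

R* ≈ 108, C* ≈ 156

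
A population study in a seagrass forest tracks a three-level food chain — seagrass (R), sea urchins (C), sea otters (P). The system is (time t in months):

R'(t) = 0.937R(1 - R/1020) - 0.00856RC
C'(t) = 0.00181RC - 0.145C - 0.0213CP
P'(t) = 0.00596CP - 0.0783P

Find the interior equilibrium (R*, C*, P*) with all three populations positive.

From dP/dt = 0: 0.00596C* = 0.0783, so C* = 13.1.
From dR/dt = 0: 0.937(1 - R*/1020) = 0.00856·13.1, giving R* = 1020·(1 - 0.12) = 898.
From dC/dt = 0: 0.00181·898 - 0.145 = 0.0213P*, so P* = 1.48/0.0213 = 69.5.

R* ≈ 898, C* ≈ 13.1, P* ≈ 69.5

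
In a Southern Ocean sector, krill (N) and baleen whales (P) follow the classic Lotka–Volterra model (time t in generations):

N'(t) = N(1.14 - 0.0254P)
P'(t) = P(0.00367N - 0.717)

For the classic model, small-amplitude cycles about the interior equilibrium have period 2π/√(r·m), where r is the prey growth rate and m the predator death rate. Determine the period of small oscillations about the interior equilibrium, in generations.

T ≈ 6.95 generations

Here r = 1.14 and m = 0.717, so r·m = 0.817.
ω = √0.817 = 0.904 per generation, hence T = 2π/ω ≈ 6.95 generations.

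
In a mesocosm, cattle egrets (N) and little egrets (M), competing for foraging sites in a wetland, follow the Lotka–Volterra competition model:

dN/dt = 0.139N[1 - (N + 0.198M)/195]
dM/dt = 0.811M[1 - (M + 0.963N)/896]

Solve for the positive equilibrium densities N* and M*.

N* ≈ 21.7, M* ≈ 875

Setting both brackets to zero gives the nullclines N + 0.198M = 195 and 0.963N + M = 896.
Substituting M = 896 - 0.963N into the first: N(1 - 0.198·0.963) = 195 - 0.198·896.
So N* = 17.6/0.809 = 21.7, and then M* = 896 - 0.963·21.7 = 875.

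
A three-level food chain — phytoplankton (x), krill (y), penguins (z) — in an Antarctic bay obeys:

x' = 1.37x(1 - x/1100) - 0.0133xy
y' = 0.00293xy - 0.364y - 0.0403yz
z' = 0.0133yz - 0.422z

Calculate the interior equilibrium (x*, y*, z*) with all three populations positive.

From dz/dt = 0: 0.0133y* = 0.422, so y* = 31.7.
From dx/dt = 0: 1.37(1 - x*/1100) = 0.0133·31.7, giving x* = 1100·(1 - 0.308) = 761.
From dy/dt = 0: 0.00293·761 - 0.364 = 0.0403z*, so z* = 1.87/0.0403 = 46.3.

x* ≈ 761, y* ≈ 31.7, z* ≈ 46.3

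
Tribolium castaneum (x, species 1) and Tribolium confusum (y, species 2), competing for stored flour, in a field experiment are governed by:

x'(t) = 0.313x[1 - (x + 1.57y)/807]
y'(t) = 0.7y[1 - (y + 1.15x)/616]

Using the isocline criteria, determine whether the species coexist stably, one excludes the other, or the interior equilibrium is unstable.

unstable coexistence (outcome depends on initial conditions)

Compare the nullcline intercepts: K1/α12 = 807/1.57 = 514 < K2 = 616; K2/α21 = 616/1.15 = 536 < K1 = 807.
Since both are reversed, neither can invade when rare; the interior point is a saddle.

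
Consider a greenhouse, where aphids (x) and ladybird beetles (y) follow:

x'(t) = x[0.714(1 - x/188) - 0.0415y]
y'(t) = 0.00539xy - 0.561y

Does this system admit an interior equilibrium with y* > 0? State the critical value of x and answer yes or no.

Threshold x = 104; K > 104, so yes, the predator persists.

The predator equation gives dy/dt > 0 only when x > 0.561/0.00539 = 104.
Without the predator, x → K = 188. Since 188 > 104, the predator can invade and persist.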